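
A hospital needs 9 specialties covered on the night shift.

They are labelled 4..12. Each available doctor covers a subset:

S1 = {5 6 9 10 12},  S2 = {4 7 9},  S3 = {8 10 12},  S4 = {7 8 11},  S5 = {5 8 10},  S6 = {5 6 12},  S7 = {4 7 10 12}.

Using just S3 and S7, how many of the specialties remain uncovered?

4

Union of S3, S7 = {4, 7, 8, 10, 12}.
Not covered: 5, 6, 9, 11 — 4 specialties.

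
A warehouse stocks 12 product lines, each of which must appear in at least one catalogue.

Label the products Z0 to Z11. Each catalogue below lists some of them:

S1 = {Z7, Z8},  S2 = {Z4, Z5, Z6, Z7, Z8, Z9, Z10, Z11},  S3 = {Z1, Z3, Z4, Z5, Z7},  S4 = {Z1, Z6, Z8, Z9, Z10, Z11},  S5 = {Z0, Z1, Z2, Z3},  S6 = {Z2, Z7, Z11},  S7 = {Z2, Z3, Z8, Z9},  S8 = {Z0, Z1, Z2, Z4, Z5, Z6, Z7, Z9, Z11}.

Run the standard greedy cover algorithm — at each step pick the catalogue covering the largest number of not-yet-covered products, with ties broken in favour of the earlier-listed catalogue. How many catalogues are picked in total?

Greedy: pick S8 (covers 9 new) → pick S2 (covers 2 new) → pick S3 (covers 1 new). Total picks: 3.
(The true minimum cover uses only 2 catalogues, so greedy is not optimal here.)

3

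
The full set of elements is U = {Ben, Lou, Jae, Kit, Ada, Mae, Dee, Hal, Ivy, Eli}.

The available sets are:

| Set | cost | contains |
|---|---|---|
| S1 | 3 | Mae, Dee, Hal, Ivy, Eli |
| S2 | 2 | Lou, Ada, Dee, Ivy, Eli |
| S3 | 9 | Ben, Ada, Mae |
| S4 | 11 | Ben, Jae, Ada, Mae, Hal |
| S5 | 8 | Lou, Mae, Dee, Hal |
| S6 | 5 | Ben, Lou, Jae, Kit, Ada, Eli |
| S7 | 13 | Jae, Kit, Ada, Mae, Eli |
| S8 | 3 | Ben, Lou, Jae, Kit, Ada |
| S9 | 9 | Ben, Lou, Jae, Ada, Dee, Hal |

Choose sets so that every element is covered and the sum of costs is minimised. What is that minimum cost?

6

S1, S8 together cover every element (S1 ∪ S8 = {Ben, Lou, Jae, Kit, Ada, Mae, Dee, Hal, Ivy, Eli}); total cost 3 + 3 = 6.
The greedy pick S2, S8, S1 costs 8; no covering selection beats 6.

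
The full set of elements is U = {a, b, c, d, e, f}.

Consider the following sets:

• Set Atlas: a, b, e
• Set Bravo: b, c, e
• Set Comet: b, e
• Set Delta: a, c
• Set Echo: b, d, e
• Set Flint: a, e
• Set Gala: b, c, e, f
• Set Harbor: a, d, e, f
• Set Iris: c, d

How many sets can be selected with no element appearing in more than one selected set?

2

Comet, Delta are pairwise disjoint (Comet={b,e}; Delta={a,c}).
Every remaining set overlaps one of these, and no 3 of the listed sets are pairwise disjoint, so 2 is the maximum.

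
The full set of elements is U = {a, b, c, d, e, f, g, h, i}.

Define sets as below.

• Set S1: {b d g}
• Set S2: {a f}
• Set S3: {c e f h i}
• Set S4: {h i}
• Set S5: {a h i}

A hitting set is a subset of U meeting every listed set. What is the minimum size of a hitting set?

3

Take T = {d, f, i}. Each listed set contains at least one of these, so T is a hitting set of size 3.
The sets S1, S2, S4 are pairwise disjoint, so any hitting set needs a separate element for each — at least 3. Hence 3 is optimal.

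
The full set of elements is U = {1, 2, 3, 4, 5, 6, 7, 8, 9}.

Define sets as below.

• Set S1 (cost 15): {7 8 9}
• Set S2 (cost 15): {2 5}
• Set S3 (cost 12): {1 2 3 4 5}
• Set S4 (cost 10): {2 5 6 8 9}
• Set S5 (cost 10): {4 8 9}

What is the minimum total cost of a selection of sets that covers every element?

S1, S3, S4 together cover every element (S1 ∪ S3 ∪ S4 = {1, 2, 3, 4, 5, 6, 7, 8, 9}); total cost 15 + 12 + 10 = 37.
No covering selection has total cost below 37.

37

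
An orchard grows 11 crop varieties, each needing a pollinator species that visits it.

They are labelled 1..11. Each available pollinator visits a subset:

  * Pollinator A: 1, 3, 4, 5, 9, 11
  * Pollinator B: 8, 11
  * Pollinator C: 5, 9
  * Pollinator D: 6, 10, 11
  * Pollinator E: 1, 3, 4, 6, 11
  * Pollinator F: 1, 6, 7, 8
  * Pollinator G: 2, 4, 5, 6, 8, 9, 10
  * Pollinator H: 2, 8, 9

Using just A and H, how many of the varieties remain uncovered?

Union of A, H = {1, 2, 3, 4, 5, 8, 9, 11}.
Not covered: 6, 7, 10 — 3 varieties.

3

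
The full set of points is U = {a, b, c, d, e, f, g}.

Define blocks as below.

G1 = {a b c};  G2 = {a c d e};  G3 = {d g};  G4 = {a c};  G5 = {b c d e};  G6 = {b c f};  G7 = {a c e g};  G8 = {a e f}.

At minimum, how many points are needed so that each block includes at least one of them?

H = {c, f, g} meets every block (each contains at least one member of H), and |H| = 3.
No choice of 2 points meets every block, so 3 is the minimum.

3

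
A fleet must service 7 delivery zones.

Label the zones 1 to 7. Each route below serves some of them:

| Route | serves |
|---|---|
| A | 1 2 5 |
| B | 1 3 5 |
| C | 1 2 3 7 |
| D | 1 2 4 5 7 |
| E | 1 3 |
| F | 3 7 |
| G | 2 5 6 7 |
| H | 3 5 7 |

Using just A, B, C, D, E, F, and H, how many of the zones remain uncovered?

Union of A, B, C, D, E, F, H = {1, 2, 3, 4, 5, 7}.
Not covered: 6 — 1 zone.

1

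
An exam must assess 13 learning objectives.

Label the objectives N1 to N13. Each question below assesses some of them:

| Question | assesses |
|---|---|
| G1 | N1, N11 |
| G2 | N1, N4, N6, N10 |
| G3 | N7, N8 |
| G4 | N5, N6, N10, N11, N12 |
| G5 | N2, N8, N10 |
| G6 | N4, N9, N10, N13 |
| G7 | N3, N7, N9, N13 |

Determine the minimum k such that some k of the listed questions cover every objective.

4

Take {G2, G4, G5, G7}. Their union is {N1, N2, N3, N4, N5, N6, N7, N8, N9, N10, N11, N12, N13}, which is all 13 objectives.
Only G5 contains N2, so G5 is forced; the remaining 10 objectives need at least 3 more questions (each remaining question adds at most 4) — so at least 4 questions are needed, and 4 is optimal.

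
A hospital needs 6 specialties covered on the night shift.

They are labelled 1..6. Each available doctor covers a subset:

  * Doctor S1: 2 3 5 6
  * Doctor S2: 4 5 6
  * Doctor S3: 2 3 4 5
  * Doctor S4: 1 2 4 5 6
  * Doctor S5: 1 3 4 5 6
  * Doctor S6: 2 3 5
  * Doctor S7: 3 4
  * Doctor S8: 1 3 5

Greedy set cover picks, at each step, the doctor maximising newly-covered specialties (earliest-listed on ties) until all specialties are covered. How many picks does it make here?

2

Greedy: pick S4 (covers 5 new) → pick S1 (covers 1 new). Total picks: 2.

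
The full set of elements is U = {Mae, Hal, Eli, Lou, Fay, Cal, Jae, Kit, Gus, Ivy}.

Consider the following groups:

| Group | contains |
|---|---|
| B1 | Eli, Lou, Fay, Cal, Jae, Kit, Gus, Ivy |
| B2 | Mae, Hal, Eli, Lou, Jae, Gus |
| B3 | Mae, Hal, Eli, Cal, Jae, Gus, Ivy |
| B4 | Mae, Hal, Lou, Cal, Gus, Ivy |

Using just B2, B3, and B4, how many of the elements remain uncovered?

Union of B2, B3, B4 = {Mae, Hal, Eli, Lou, Cal, Jae, Gus, Ivy}.
Not covered: Fay, Kit — 2 elements.

2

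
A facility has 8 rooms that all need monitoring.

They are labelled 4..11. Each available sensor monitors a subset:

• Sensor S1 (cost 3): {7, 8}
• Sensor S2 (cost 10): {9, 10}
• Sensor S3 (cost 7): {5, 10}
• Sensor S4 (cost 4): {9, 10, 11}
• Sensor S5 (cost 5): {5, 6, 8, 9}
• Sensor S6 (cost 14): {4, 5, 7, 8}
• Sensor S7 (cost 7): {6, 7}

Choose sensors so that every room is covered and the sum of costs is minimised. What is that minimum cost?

23

S4, S5, S6 together cover every room (S4 ∪ S5 ∪ S6 = {4, 5, 6, 7, 8, 9, 10, 11}); total cost 4 + 5 + 14 = 23.
The greedy pick S5, S4, S1, S6 costs 26; no covering selection beats 23.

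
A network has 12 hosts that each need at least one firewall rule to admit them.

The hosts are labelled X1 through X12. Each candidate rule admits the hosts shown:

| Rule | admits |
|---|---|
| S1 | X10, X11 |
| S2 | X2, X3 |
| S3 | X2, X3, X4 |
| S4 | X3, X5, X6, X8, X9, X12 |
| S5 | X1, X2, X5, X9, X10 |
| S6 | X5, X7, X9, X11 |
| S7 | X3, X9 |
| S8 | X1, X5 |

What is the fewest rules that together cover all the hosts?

4

S3 and S4 and S5 and S6 together: S3 ∪ S4 ∪ S5 ∪ S6 = {X1, X2, X3, X4, X5, X6, X7, X8, X9, X10, X11, X12} — every host is covered.
No 3 of the 8 rules cover everything (all 56 combinations miss at least one host), so 4 is optimal.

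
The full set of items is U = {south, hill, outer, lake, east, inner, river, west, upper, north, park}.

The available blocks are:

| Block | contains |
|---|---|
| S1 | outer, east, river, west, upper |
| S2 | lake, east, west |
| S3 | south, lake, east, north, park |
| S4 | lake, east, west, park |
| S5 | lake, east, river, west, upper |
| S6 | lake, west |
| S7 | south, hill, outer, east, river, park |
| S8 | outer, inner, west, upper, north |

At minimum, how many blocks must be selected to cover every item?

S3, S7, and S8 cover everything between them: the union {south, hill, outer, lake, east, inner, river, west, upper, north, park} is all of U.
Only S7 contains hill, so S7 is forced; the remaining 5 items need at least 2 more blocks (each remaining block adds at most 4) — so at least 3 blocks are needed, and 3 is optimal.

3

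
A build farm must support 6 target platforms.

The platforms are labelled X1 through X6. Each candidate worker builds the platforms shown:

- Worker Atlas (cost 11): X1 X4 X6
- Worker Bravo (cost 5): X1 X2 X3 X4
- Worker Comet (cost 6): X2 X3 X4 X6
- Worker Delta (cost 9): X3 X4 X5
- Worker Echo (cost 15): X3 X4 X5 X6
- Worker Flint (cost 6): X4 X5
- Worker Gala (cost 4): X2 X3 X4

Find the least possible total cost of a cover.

Bravo, Comet, Flint together cover every platform (Bravo ∪ Comet ∪ Flint = {X1, X2, X3, X4, X5, X6}); total cost 5 + 6 + 6 = 17.
No covering selection has total cost below 17.

17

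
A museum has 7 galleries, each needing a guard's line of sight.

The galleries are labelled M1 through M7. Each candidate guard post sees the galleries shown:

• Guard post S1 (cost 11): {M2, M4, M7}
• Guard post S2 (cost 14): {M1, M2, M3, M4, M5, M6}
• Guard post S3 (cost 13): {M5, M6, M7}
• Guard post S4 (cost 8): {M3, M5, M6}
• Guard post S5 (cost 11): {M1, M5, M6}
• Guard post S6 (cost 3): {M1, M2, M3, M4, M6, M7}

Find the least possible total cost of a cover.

11

S4, S6 together cover every gallery (S4 ∪ S6 = {M1, M2, M3, M4, M5, M6, M7}); total cost 8 + 3 = 11.
No covering selection has total cost below 11.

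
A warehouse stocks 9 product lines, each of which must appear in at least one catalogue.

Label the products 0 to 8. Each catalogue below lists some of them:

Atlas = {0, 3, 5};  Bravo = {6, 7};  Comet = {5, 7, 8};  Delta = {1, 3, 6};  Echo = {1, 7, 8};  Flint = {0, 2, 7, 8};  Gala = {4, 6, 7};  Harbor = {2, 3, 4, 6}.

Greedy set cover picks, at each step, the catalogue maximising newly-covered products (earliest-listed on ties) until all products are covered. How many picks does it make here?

Greedy: pick Flint (covers 4 new) → pick Delta (covers 3 new) → pick Atlas (covers 1 new) → pick Gala (covers 1 new). Total picks: 4.
(The true minimum cover uses only 3 catalogues, so greedy is not optimal here.)

4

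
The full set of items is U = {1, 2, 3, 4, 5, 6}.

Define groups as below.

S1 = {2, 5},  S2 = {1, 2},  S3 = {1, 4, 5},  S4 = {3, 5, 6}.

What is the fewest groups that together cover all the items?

3

Take {S2, S3, S4}. Their union is {1, 2, 3, 4, 5, 6}, which is all 6 items.
Only S4 contains 3, so S4 is forced; the remaining 3 items need at least 2 more groups (each remaining group adds at most 2) — so at least 3 groups are needed, and 3 is optimal.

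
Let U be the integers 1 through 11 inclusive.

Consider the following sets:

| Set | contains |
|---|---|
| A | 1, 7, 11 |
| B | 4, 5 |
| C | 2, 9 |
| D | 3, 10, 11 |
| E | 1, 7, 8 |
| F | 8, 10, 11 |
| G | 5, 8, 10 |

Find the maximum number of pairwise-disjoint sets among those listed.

B, C, D, E are pairwise disjoint (B={4,5}; C={2,9}; D={3,10,11}; E={1,7,8}).
Every remaining set overlaps one of these, and no 5 of the listed sets are pairwise disjoint, so 4 is the maximum.

4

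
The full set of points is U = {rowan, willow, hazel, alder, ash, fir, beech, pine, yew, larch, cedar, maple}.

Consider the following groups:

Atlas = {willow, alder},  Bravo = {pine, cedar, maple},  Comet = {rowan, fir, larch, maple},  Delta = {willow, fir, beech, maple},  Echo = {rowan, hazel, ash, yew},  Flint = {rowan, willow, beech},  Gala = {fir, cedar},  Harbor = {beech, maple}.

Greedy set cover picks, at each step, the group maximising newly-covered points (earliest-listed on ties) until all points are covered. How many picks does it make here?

Greedy: pick Comet (covers 4 new) → pick Echo (covers 3 new) → pick Atlas (covers 2 new) → pick Bravo (covers 2 new) → pick Delta (covers 1 new). Total picks: 5.

5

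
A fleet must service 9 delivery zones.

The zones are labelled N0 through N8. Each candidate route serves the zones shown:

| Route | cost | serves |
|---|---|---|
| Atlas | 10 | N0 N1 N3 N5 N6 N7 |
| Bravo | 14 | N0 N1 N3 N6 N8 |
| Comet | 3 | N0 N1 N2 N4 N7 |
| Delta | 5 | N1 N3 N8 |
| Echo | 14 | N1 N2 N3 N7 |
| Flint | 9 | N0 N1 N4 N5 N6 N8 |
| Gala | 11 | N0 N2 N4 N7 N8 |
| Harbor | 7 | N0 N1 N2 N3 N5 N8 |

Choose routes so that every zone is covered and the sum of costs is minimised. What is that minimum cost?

Comet, Delta, Flint together cover every zone (Comet ∪ Delta ∪ Flint = {N0, N1, N2, N3, N4, N5, N6, N7, N8}); total cost 3 + 5 + 9 = 17.
The greedy pick Comet, Harbor, Flint costs 19; no covering selection beats 17.

17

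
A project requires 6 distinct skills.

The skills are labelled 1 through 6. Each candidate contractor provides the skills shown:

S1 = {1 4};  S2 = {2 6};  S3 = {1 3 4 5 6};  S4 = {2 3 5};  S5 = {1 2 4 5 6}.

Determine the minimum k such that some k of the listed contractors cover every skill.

S4 and S5 together: S4 ∪ S5 = {1, 2, 3, 4, 5, 6} — every skill is covered.
No single contractor has all 6 skills (the largest, S3, has 5), so 2 is optimal.

2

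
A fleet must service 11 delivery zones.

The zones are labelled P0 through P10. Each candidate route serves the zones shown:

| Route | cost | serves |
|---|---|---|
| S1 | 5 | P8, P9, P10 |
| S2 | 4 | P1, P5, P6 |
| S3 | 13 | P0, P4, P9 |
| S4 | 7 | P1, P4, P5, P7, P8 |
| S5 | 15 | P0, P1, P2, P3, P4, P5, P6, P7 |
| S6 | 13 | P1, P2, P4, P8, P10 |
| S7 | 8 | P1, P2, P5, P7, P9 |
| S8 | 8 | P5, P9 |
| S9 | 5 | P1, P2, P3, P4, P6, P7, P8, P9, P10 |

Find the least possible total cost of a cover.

S5, S9 together cover every zone (S5 ∪ S9 = {P0, P1, P2, P3, P4, P5, P6, P7, P8, P9, P10}); total cost 15 + 5 = 20.
The greedy pick S9, S2, S3 costs 22; no covering selection beats 20.

20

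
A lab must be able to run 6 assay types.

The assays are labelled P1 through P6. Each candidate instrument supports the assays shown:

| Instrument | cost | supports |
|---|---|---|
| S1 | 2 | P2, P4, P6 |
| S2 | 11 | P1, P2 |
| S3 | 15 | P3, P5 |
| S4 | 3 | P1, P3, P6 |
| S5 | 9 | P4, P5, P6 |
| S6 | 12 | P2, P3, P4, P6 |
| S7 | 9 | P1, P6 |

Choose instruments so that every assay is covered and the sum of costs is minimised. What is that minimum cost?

14

S1, S4, S5 together cover every assay (S1 ∪ S4 ∪ S5 = {P1, P2, P3, P4, P5, P6}); total cost 2 + 3 + 9 = 14.
No covering selection has total cost below 14.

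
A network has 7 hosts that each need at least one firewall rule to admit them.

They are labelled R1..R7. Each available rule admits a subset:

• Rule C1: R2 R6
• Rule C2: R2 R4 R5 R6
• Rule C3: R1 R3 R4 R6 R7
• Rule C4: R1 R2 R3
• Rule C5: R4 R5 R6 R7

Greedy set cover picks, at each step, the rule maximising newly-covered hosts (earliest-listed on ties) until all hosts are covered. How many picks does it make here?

Greedy: pick C3 (covers 5 new) → pick C2 (covers 2 new). Total picks: 2.

2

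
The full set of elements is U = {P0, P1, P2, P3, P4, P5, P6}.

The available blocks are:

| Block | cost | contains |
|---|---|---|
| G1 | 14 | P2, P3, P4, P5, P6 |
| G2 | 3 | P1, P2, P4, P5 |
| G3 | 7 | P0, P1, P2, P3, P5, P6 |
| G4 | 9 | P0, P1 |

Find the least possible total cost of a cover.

G2, G3 together cover every element (G2 ∪ G3 = {P0, P1, P2, P3, P4, P5, P6}); total cost 3 + 7 = 10.
No covering selection has total cost below 10.

10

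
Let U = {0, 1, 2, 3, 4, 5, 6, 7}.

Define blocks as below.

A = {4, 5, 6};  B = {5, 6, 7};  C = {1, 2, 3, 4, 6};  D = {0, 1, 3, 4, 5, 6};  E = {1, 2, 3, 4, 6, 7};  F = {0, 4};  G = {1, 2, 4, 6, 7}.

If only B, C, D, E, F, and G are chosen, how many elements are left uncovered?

0

Union of B, C, D, E, F, G = {0, 1, 2, 3, 4, 5, 6, 7} — that's every element, so 0 are uncovered.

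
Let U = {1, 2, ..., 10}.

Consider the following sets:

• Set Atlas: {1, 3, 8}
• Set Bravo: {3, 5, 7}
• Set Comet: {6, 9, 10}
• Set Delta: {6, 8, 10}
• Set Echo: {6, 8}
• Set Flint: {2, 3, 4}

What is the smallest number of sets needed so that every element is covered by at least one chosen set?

Atlas and Bravo and Comet and Flint together: Atlas ∪ Bravo ∪ Comet ∪ Flint = {1, 2, 3, 4, 5, 6, 7, 8, 9, 10} — every element is covered.
Each set has at most 3 elements, and 3·3 = 9 < 10 — so at least 4 sets are needed, and 4 is optimal.

4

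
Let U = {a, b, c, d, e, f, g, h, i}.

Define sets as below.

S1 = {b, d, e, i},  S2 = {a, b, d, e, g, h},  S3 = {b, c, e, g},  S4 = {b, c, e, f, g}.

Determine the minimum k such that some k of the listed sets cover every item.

Take {S1, S2, S4}. Their union is {a, b, c, d, e, f, g, h, i}, which is all 9 items.
Only S2 contains a, so S2 is forced; the remaining 3 items need at least 2 more sets (each remaining set adds at most 2) — so at least 3 sets are needed, and 3 is optimal.

3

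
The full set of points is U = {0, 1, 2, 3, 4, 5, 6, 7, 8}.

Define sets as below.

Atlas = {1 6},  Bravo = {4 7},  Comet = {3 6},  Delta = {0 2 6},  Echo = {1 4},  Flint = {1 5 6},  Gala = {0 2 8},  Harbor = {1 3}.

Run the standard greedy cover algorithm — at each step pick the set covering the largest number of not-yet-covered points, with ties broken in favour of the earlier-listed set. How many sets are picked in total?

Greedy: pick Delta (covers 3 new) → pick Bravo (covers 2 new) → pick Flint (covers 2 new) → pick Comet (covers 1 new) → pick Gala (covers 1 new). Total picks: 5.
(The true minimum cover uses only 4 sets, so greedy is not optimal here.)

5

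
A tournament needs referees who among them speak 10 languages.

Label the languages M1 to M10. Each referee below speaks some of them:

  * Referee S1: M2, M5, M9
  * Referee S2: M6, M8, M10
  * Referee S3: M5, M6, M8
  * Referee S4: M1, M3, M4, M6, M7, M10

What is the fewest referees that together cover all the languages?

3

S1 and S2 and S4 together: S1 ∪ S2 ∪ S4 = {M1, M2, M3, M4, M5, M6, M7, M8, M9, M10} — every language is covered.
Only S4 contains M1, so S4 is forced; the remaining 4 languages need at least 2 more referees (each remaining referee adds at most 3) — so at least 3 referees are needed, and 3 is optimal.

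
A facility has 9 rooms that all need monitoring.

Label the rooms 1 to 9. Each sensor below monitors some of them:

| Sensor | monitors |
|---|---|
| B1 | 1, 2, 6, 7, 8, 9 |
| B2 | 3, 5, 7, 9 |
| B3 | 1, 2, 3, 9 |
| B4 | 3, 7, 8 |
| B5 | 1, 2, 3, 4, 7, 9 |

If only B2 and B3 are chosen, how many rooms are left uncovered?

3

Union of B2, B3 = {1, 2, 3, 5, 7, 9}.
Not covered: 4, 6, 8 — 3 rooms.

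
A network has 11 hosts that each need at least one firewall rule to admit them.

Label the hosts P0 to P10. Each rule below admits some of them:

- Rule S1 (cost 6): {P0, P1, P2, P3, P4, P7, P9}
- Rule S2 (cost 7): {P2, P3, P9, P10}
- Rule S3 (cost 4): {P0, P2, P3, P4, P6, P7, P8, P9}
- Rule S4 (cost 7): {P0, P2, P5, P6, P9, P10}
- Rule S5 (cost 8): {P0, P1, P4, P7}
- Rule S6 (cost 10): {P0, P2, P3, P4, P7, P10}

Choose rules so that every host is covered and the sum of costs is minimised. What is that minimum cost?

S1, S3, S4 together cover every host (S1 ∪ S3 ∪ S4 = {P0, P1, P2, P3, P4, P5, P6, P7, P8, P9, P10}); total cost 6 + 4 + 7 = 17.
No covering selection has total cost below 17.

17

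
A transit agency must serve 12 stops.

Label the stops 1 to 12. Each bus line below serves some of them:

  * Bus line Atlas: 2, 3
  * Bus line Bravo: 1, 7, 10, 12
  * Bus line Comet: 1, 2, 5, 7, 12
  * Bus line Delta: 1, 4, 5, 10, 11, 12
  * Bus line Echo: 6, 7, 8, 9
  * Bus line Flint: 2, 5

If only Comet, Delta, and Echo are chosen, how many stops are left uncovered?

1

Union of Comet, Delta, Echo = {1, 2, 4, 5, 6, 7, 8, 9, 10, 11, 12}.
Not covered: 3 — 1 stop.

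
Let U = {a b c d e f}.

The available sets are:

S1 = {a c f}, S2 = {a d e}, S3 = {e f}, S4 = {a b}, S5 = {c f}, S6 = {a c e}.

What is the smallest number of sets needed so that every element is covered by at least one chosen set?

S2, S4, and S5 cover everything between them: the union {a, b, c, d, e, f} is all of U.
Only S4 contains b, so S4 is forced; the remaining 4 elements need at least 2 more sets (each remaining set adds at most 2) — so at least 3 sets are needed, and 3 is optimal.

3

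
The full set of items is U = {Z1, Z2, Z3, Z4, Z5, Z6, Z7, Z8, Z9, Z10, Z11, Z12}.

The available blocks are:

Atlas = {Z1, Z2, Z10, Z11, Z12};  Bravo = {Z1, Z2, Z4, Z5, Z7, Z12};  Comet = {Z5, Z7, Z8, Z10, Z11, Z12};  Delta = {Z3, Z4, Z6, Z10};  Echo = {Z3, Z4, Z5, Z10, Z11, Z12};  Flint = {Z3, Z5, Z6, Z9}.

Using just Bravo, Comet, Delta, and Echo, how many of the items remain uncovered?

1

Union of Bravo, Comet, Delta, Echo = {Z1, Z2, Z3, Z4, Z5, Z6, Z7, Z8, Z10, Z11, Z12}.
Not covered: Z9 — 1 item.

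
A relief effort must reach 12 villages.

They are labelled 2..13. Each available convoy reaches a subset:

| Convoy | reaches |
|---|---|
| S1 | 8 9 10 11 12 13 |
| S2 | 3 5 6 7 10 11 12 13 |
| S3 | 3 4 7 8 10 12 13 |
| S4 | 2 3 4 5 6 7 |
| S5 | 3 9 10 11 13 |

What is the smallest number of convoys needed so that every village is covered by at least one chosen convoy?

Take {S1, S4}. Their union is {2, 3, 4, 5, 6, 7, 8, 9, 10, 11, 12, 13}, which is all 12 villages.
No single convoy has all 12 villages (the largest, S2, has 8), so 2 is optimal.

2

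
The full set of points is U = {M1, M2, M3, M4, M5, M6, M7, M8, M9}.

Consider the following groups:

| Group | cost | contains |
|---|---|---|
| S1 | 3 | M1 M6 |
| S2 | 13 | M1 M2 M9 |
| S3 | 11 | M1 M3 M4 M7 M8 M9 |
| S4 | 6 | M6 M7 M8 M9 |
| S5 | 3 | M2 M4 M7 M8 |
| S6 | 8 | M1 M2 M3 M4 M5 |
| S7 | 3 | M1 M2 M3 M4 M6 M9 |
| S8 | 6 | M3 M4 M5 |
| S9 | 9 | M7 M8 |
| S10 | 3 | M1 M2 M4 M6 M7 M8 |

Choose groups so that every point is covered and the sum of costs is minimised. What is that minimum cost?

12

S5, S7, S8 together cover every point (S5 ∪ S7 ∪ S8 = {M1, M2, M3, M4, M5, M6, M7, M8, M9}); total cost 3 + 3 + 6 = 12.
No covering selection has total cost below 12.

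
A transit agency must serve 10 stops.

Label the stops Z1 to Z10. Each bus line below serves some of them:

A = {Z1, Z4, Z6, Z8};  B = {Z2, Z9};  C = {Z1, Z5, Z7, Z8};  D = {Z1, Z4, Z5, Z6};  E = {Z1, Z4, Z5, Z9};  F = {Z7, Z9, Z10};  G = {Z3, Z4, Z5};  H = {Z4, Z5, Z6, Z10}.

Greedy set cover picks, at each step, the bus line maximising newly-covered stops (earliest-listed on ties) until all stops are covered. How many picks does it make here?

4

Greedy: pick A (covers 4 new) → pick F (covers 3 new) → pick G (covers 2 new) → pick B (covers 1 new). Total picks: 4.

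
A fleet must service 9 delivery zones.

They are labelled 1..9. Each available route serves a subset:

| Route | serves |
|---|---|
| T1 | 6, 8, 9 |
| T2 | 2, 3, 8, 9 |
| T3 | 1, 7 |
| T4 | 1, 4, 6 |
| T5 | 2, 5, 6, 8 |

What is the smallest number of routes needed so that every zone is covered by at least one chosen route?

4

Take {T2, T3, T4, T5}. Their union is {1, 2, 3, 4, 5, 6, 7, 8, 9}, which is all 9 zones.
Only T5 contains 5, so T5 is forced; the remaining 5 zones need at least 3 more routes (each remaining route adds at most 2) — so at least 4 routes are needed, and 4 is optimal.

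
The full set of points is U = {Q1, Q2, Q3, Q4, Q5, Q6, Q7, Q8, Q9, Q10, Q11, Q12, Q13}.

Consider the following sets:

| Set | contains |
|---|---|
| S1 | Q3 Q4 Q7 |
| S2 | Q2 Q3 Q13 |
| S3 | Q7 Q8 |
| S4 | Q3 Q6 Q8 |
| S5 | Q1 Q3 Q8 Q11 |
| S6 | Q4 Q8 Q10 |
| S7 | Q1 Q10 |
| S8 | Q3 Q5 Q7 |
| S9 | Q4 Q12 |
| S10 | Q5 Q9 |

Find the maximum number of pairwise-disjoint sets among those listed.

5

S2, S3, S7, S9, S10 are pairwise disjoint (S2={Q2,Q3,Q13}; S3={Q7,Q8}; S7={Q1,Q10}; S9={Q4,Q12}; S10={Q5,Q9}).
Every remaining set overlaps one of these, and no 6 of the listed sets are pairwise disjoint, so 5 is the maximum.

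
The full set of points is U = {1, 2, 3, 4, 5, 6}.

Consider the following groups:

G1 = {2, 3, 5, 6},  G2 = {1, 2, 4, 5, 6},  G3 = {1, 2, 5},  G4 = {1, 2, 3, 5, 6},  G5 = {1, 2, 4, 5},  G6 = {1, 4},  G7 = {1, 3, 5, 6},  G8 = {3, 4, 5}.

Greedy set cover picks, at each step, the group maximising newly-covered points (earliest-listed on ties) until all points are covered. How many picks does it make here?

Greedy: pick G2 (covers 5 new) → pick G1 (covers 1 new). Total picks: 2.

2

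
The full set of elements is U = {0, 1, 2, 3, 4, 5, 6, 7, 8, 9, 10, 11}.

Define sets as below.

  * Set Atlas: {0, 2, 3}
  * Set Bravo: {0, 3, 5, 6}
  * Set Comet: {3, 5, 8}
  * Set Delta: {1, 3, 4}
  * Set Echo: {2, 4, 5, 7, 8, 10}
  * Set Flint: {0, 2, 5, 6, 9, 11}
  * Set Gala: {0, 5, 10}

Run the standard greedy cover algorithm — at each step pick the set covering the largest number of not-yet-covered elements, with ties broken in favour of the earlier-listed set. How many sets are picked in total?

3

Greedy: pick Echo (covers 6 new) → pick Flint (covers 4 new) → pick Delta (covers 2 new). Total picks: 3.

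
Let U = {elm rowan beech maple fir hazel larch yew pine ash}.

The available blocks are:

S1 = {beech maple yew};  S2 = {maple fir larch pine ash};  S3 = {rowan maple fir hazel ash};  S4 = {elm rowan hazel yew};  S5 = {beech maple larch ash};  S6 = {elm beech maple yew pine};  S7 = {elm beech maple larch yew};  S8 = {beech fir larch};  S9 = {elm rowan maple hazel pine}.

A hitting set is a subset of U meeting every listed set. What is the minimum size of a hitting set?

H = {elm, beech, ash} meets every block (each contains at least one member of H), and |H| = 3.
No choice of 2 points meets every block, so 3 is the minimum.

3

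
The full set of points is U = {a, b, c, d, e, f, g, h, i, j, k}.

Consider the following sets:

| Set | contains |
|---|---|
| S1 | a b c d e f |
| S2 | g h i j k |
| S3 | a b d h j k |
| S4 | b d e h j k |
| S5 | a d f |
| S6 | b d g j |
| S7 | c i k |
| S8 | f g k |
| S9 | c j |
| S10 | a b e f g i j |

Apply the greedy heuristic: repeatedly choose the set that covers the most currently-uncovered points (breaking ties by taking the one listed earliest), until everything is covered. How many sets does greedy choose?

3

Greedy: pick S10 (covers 7 new) → pick S3 (covers 3 new) → pick S1 (covers 1 new). Total picks: 3.
(The true minimum cover uses only 2 sets, so greedy is not optimal here.)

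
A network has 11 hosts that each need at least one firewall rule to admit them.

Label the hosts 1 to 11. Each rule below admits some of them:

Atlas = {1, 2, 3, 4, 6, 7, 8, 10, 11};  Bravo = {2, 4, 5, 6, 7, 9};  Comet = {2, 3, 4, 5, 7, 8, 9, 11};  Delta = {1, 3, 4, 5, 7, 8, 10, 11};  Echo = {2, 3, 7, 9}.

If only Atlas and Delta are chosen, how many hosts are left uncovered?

Union of Atlas, Delta = {1, 2, 3, 4, 5, 6, 7, 8, 10, 11}.
Not covered: 9 — 1 host.

1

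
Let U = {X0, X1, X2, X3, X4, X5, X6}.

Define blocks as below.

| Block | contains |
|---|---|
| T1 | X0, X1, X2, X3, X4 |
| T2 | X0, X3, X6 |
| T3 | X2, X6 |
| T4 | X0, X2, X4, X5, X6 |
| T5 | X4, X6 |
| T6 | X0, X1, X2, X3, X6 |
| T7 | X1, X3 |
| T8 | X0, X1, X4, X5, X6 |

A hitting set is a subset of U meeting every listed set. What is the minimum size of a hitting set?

2

The 2 points {X1, X6} hit every block.
The blocks T3, T7 are pairwise disjoint, so any hitting set needs a separate point for each — at least 2. Hence 2 is optimal.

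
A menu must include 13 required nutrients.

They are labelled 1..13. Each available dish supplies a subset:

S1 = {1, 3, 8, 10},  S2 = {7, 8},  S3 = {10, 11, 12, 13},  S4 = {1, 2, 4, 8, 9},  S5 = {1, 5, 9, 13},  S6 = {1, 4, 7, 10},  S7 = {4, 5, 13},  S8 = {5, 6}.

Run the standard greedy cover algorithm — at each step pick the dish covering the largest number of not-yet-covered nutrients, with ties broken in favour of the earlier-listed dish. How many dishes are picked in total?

Greedy: pick S4 (covers 5 new) → pick S3 (covers 4 new) → pick S8 (covers 2 new) → pick S1 (covers 1 new) → pick S2 (covers 1 new). Total picks: 5.

5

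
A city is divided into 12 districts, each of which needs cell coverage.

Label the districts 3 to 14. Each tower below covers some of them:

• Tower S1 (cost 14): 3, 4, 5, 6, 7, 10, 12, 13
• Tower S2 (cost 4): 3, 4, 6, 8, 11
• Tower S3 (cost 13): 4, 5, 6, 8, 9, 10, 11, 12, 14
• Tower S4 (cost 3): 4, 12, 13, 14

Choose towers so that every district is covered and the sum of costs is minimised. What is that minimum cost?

27

S1, S3 together cover every district (S1 ∪ S3 = {3, 4, 5, 6, 7, 8, 9, 10, 11, 12, 13, 14}); total cost 14 + 13 = 27.
The greedy pick S4, S2, S3, S1 costs 34; no covering selection beats 27.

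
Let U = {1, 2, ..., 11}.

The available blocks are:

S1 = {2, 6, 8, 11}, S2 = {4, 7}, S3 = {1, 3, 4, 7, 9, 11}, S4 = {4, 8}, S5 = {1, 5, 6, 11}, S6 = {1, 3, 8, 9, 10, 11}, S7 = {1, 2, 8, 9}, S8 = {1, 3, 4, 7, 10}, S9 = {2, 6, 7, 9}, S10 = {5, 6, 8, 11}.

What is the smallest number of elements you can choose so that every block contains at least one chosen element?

H = {4, 6, 8} meets every block (each contains at least one member of H), and |H| = 3.
No choice of 2 elements meets every block, so 3 is the minimum.

3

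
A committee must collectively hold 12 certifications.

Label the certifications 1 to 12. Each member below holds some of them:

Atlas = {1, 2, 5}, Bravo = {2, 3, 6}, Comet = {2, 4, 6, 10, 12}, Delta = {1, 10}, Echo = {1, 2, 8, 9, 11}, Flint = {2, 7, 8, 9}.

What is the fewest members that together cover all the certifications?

Atlas and Bravo and Comet and Echo and Flint together: Atlas ∪ Bravo ∪ Comet ∪ Echo ∪ Flint = {1, 2, 3, 4, 5, 6, 7, 8, 9, 10, 11, 12} — every certification is covered.
No 4 of the 6 members cover everything (all 15 combinations miss at least one certification), so 5 is optimal.

5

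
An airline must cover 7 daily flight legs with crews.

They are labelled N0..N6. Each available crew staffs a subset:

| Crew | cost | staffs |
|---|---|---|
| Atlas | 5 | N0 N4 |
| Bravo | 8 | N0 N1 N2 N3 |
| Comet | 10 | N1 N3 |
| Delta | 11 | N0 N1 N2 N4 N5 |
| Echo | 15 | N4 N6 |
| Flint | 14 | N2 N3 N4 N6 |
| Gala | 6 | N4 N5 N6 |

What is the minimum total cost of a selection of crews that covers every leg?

14

Bravo, Gala together cover every leg (Bravo ∪ Gala = {N0, N1, N2, N3, N4, N5, N6}); total cost 8 + 6 = 14.
No covering selection has total cost below 14.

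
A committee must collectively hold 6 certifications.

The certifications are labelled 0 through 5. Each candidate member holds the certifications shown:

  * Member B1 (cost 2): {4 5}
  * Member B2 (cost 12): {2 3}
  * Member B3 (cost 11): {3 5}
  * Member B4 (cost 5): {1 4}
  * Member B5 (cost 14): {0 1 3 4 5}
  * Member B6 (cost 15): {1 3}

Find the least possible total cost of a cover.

26

B2, B5 together cover every certification (B2 ∪ B5 = {0, 1, 2, 3, 4, 5}); total cost 12 + 14 = 26.
The greedy pick B1, B5, B2 costs 28; no covering selection beats 26.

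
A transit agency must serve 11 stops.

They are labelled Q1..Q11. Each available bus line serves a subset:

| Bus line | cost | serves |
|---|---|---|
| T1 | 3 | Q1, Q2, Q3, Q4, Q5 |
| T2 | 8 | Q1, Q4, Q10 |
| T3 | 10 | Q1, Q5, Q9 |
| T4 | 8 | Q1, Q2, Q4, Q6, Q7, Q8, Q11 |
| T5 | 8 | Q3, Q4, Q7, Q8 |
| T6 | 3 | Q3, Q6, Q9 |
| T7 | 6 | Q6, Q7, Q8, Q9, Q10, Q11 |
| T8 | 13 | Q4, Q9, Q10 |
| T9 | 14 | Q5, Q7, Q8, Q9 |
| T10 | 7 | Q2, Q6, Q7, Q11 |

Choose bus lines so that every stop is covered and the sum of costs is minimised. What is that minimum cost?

T1, T7 together cover every stop (T1 ∪ T7 = {Q1, Q2, Q3, Q4, Q5, Q6, Q7, Q8, Q9, Q10, Q11}); total cost 3 + 6 = 9.
No covering selection has total cost below 9.

9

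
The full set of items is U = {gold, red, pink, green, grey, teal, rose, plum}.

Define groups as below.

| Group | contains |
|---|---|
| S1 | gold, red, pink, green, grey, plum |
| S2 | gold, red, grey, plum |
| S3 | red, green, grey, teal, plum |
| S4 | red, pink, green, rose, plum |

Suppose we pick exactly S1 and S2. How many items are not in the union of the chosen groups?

Union of S1, S2 = {gold, red, pink, green, grey, plum}.
Not covered: teal, rose — 2 items.

2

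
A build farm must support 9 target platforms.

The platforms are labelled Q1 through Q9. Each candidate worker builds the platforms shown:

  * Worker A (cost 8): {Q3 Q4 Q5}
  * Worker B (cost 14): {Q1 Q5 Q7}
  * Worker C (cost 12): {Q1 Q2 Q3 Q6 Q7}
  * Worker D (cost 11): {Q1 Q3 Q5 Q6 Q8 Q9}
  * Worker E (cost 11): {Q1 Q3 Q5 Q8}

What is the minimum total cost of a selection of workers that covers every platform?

A, C, D together cover every platform (A ∪ C ∪ D = {Q1, Q2, Q3, Q4, Q5, Q6, Q7, Q8, Q9}); total cost 8 + 12 + 11 = 31.
No covering selection has total cost below 31.

31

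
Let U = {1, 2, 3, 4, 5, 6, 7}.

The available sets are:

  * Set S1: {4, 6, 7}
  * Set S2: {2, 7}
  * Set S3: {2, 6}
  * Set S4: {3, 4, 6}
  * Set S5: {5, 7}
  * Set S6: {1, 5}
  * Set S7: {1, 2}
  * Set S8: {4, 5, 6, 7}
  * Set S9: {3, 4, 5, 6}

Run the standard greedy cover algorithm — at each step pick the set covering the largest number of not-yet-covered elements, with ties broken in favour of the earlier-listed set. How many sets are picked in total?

Greedy: pick S8 (covers 4 new) → pick S7 (covers 2 new) → pick S4 (covers 1 new). Total picks: 3.

3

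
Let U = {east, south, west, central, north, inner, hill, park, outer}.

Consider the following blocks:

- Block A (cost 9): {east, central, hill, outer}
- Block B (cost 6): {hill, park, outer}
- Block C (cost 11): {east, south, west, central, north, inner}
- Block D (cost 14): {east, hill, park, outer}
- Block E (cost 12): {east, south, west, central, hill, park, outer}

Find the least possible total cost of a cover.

17

B, C together cover every element (B ∪ C = {east, south, west, central, north, inner, hill, park, outer}); total cost 6 + 11 = 17.
The greedy pick E, C costs 23; no covering selection beats 17.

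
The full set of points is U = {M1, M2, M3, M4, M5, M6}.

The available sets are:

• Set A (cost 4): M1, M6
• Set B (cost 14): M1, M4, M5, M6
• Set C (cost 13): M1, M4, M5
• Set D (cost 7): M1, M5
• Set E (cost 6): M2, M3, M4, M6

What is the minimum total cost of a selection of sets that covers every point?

D, E together cover every point (D ∪ E = {M1, M2, M3, M4, M5, M6}); total cost 7 + 6 = 13.
No covering selection has total cost below 13.

13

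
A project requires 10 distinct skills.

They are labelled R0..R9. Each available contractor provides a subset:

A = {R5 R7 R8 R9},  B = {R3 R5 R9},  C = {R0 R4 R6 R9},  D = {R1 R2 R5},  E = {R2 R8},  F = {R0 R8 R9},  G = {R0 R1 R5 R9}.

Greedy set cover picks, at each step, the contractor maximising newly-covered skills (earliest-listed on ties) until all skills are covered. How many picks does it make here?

4

Greedy: pick A (covers 4 new) → pick C (covers 3 new) → pick D (covers 2 new) → pick B (covers 1 new). Total picks: 4.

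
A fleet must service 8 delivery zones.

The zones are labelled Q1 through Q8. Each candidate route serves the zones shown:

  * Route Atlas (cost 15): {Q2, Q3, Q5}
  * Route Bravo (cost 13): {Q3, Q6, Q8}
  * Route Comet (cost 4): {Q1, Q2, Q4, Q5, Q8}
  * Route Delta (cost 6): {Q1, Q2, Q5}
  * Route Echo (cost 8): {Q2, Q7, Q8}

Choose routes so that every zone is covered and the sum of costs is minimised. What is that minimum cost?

25

Bravo, Comet, Echo together cover every zone (Bravo ∪ Comet ∪ Echo = {Q1, Q2, Q3, Q4, Q5, Q6, Q7, Q8}); total cost 13 + 4 + 8 = 25.
No covering selection has total cost below 25.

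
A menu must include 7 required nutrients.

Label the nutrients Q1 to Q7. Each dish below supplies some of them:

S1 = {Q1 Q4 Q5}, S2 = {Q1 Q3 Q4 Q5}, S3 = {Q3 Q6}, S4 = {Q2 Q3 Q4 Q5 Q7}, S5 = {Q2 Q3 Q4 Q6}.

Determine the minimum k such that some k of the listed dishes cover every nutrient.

S1 and S4 and S5 together: S1 ∪ S4 ∪ S5 = {Q1, Q2, Q3, Q4, Q5, Q6, Q7} — every nutrient is covered.
Only S4 contains Q7, so S4 is forced; the remaining 2 nutrients need at least 2 more dishes (each remaining dish adds at most 1) — so at least 3 dishes are needed, and 3 is optimal.

3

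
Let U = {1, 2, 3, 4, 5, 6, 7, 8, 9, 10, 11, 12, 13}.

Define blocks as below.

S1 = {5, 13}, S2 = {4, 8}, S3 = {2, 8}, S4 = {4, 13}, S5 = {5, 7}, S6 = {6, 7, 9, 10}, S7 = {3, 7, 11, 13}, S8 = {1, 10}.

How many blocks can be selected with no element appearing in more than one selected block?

4

S3, S4, S5, S8 are pairwise disjoint (S3={2,8}; S4={4,13}; S5={5,7}; S8={1,10}).
Every remaining block overlaps one of these, and no 5 of the listed blocks are pairwise disjoint, so 4 is the maximum.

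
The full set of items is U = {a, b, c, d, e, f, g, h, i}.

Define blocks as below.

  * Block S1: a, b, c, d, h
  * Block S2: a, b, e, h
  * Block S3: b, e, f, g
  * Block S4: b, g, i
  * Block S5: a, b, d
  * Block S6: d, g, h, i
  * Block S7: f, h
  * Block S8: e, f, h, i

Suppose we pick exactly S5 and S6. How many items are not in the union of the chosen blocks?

Union of S5, S6 = {a, b, d, g, h, i}.
Not covered: c, e, f — 3 items.

3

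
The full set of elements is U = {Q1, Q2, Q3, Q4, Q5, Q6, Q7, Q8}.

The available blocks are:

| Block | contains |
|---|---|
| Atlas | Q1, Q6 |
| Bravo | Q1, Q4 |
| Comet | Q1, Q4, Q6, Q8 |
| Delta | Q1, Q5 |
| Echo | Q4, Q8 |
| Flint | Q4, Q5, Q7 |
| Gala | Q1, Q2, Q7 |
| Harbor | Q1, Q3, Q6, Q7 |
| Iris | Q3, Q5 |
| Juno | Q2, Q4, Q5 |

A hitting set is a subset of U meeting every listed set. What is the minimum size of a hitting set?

3

Take H = {Q1, Q3, Q4}. Each listed block contains at least one of these, so H is a hitting set of size 3.
The blocks Echo, Gala, Iris are pairwise disjoint, so any hitting set needs a separate element for each — at least 3. Hence 3 is optimal.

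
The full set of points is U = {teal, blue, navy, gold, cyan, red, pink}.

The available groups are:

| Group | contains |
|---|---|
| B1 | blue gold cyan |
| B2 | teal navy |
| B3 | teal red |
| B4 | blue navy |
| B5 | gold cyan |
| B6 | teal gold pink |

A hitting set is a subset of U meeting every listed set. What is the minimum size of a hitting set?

3

The 3 points {teal, navy, gold} hit every group.
The groups B3, B4, B5 are pairwise disjoint, so any hitting set needs a separate point for each — at least 3. Hence 3 is optimal.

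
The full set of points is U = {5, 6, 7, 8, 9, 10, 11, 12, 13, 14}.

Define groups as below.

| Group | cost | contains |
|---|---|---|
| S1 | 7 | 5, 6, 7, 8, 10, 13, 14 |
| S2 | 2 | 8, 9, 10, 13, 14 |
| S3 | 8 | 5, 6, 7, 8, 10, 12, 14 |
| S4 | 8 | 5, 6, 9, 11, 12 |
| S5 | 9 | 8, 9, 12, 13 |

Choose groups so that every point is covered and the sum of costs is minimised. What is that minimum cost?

S1, S4 together cover every point (S1 ∪ S4 = {5, 6, 7, 8, 9, 10, 11, 12, 13, 14}); total cost 7 + 8 = 15.
The greedy pick S2, S3, S4 costs 18; no covering selection beats 15.

15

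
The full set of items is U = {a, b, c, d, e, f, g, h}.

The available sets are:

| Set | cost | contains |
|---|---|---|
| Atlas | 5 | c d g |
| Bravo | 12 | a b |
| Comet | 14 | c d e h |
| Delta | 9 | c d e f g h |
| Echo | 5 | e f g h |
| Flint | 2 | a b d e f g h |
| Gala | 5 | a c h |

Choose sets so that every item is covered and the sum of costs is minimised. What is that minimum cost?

7

Flint, Gala together cover every item (Flint ∪ Gala = {a, b, c, d, e, f, g, h}); total cost 2 + 5 = 7.
No covering selection has total cost below 7.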